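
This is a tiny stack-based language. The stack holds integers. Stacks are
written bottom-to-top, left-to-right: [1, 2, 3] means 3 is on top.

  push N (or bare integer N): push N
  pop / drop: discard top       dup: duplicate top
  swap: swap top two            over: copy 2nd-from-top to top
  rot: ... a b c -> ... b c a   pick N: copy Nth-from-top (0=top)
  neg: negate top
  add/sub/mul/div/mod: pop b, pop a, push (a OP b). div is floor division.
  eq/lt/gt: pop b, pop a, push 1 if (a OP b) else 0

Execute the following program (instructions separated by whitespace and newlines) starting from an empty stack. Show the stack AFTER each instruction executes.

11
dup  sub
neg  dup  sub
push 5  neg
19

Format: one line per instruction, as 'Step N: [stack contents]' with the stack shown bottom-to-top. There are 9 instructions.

Step 1: [11]
Step 2: [11, 11]
Step 3: [0]
Step 4: [0]
Step 5: [0, 0]
Step 6: [0]
Step 7: [0, 5]
Step 8: [0, -5]
Step 9: [0, -5, 19]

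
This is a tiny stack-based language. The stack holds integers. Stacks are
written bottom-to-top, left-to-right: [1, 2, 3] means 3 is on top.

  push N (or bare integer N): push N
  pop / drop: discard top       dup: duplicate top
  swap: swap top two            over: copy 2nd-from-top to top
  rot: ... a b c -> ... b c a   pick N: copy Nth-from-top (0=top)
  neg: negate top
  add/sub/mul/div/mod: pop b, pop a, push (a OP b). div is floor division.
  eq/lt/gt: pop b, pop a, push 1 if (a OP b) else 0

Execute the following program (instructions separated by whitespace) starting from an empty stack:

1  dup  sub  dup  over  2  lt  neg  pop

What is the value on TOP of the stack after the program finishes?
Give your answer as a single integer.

Answer: 0

Derivation:
After 'push 1': [1]
After 'dup': [1, 1]
After 'sub': [0]
After 'dup': [0, 0]
After 'over': [0, 0, 0]
After 'push 2': [0, 0, 0, 2]
After 'lt': [0, 0, 1]
After 'neg': [0, 0, -1]
After 'pop': [0, 0]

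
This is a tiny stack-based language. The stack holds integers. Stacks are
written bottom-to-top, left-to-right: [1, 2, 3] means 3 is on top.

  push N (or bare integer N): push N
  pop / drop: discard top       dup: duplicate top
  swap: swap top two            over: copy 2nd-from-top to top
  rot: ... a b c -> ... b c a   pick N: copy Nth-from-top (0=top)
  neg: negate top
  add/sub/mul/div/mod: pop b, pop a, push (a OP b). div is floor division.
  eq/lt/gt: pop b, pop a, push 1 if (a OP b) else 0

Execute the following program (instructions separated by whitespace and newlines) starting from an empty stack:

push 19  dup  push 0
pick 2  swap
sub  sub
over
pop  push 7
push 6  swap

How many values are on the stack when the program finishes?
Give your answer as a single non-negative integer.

Answer: 4

Derivation:
After 'push 19': stack = [19] (depth 1)
After 'dup': stack = [19, 19] (depth 2)
After 'push 0': stack = [19, 19, 0] (depth 3)
After 'pick 2': stack = [19, 19, 0, 19] (depth 4)
After 'swap': stack = [19, 19, 19, 0] (depth 4)
After 'sub': stack = [19, 19, 19] (depth 3)
After 'sub': stack = [19, 0] (depth 2)
After 'over': stack = [19, 0, 19] (depth 3)
After 'pop': stack = [19, 0] (depth 2)
After 'push 7': stack = [19, 0, 7] (depth 3)
After 'push 6': stack = [19, 0, 7, 6] (depth 4)
After 'swap': stack = [19, 0, 6, 7] (depth 4)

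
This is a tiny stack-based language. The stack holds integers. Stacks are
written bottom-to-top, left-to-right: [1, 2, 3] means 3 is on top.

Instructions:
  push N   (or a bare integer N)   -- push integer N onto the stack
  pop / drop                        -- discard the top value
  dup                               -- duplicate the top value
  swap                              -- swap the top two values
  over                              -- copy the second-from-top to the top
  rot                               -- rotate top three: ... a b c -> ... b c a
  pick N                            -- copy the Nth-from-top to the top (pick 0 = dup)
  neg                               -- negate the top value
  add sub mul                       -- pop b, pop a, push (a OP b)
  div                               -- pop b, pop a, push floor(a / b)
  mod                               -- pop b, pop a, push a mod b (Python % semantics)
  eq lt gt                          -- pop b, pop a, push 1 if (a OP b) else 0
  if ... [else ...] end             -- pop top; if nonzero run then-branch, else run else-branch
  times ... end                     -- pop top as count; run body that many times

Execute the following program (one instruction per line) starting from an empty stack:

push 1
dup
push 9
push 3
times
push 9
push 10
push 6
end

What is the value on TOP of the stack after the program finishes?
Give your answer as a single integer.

After 'push 1': [1]
After 'dup': [1, 1]
After 'push 9': [1, 1, 9]
After 'push 3': [1, 1, 9, 3]
After 'times': [1, 1, 9]
After 'push 9': [1, 1, 9, 9]
After 'push 10': [1, 1, 9, 9, 10]
After 'push 6': [1, 1, 9, 9, 10, 6]
After 'push 9': [1, 1, 9, 9, 10, 6, 9]
After 'push 10': [1, 1, 9, 9, 10, 6, 9, 10]
After 'push 6': [1, 1, 9, 9, 10, 6, 9, 10, 6]
After 'push 9': [1, 1, 9, 9, 10, 6, 9, 10, 6, 9]
After 'push 10': [1, 1, 9, 9, 10, 6, 9, 10, 6, 9, 10]
After 'push 6': [1, 1, 9, 9, 10, 6, 9, 10, 6, 9, 10, 6]

Answer: 6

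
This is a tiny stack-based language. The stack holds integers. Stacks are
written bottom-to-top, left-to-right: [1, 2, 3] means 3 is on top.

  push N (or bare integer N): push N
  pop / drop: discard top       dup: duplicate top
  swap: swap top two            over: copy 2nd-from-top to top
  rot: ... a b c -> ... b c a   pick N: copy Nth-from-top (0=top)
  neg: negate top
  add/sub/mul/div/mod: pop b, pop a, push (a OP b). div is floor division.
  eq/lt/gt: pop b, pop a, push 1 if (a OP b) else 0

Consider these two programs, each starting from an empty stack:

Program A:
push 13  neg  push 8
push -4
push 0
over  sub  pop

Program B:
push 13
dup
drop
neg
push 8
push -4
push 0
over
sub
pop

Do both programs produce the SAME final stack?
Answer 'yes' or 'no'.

Answer: yes

Derivation:
Program A trace:
  After 'push 13': [13]
  After 'neg': [-13]
  After 'push 8': [-13, 8]
  After 'push -4': [-13, 8, -4]
  After 'push 0': [-13, 8, -4, 0]
  After 'over': [-13, 8, -4, 0, -4]
  After 'sub': [-13, 8, -4, 4]
  After 'pop': [-13, 8, -4]
Program A final stack: [-13, 8, -4]

Program B trace:
  After 'push 13': [13]
  After 'dup': [13, 13]
  After 'drop': [13]
  After 'neg': [-13]
  After 'push 8': [-13, 8]
  After 'push -4': [-13, 8, -4]
  After 'push 0': [-13, 8, -4, 0]
  After 'over': [-13, 8, -4, 0, -4]
  After 'sub': [-13, 8, -4, 4]
  After 'pop': [-13, 8, -4]
Program B final stack: [-13, 8, -4]
Same: yes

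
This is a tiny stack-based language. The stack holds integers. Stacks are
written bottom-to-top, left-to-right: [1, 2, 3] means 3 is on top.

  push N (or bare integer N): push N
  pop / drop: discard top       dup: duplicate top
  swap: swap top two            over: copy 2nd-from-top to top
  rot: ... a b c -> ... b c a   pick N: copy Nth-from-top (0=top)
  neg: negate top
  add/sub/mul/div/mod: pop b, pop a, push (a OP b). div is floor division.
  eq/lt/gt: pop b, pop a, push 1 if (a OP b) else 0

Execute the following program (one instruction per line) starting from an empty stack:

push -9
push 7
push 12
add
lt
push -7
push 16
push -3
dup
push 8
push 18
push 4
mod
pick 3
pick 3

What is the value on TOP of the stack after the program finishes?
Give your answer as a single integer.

Answer: -3

Derivation:
After 'push -9': [-9]
After 'push 7': [-9, 7]
After 'push 12': [-9, 7, 12]
After 'add': [-9, 19]
After 'lt': [1]
After 'push -7': [1, -7]
After 'push 16': [1, -7, 16]
After 'push -3': [1, -7, 16, -3]
After 'dup': [1, -7, 16, -3, -3]
After 'push 8': [1, -7, 16, -3, -3, 8]
After 'push 18': [1, -7, 16, -3, -3, 8, 18]
After 'push 4': [1, -7, 16, -3, -3, 8, 18, 4]
After 'mod': [1, -7, 16, -3, -3, 8, 2]
After 'pick 3': [1, -7, 16, -3, -3, 8, 2, -3]
After 'pick 3': [1, -7, 16, -3, -3, 8, 2, -3, -3]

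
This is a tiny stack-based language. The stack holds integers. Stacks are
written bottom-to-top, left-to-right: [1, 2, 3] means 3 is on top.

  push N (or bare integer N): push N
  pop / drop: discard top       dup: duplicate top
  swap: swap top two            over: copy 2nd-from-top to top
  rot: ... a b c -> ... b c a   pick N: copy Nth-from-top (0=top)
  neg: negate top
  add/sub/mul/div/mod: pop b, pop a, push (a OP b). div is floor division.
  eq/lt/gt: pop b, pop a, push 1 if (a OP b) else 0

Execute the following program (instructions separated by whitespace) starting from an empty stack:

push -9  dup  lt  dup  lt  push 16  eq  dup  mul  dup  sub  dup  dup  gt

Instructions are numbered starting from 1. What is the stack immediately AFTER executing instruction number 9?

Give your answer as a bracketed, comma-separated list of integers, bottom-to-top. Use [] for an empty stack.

Answer: [0]

Derivation:
Step 1 ('push -9'): [-9]
Step 2 ('dup'): [-9, -9]
Step 3 ('lt'): [0]
Step 4 ('dup'): [0, 0]
Step 5 ('lt'): [0]
Step 6 ('push 16'): [0, 16]
Step 7 ('eq'): [0]
Step 8 ('dup'): [0, 0]
Step 9 ('mul'): [0]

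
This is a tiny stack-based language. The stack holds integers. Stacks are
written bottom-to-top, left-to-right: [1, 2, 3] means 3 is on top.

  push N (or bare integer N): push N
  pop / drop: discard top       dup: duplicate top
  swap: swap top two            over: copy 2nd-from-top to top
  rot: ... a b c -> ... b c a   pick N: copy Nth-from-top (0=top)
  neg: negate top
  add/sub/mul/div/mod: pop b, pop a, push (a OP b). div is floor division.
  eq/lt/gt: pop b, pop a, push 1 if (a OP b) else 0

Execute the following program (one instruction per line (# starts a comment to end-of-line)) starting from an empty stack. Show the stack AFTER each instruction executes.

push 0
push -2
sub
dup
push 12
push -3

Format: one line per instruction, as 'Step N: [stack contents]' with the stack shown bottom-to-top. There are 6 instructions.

Step 1: [0]
Step 2: [0, -2]
Step 3: [2]
Step 4: [2, 2]
Step 5: [2, 2, 12]
Step 6: [2, 2, 12, -3]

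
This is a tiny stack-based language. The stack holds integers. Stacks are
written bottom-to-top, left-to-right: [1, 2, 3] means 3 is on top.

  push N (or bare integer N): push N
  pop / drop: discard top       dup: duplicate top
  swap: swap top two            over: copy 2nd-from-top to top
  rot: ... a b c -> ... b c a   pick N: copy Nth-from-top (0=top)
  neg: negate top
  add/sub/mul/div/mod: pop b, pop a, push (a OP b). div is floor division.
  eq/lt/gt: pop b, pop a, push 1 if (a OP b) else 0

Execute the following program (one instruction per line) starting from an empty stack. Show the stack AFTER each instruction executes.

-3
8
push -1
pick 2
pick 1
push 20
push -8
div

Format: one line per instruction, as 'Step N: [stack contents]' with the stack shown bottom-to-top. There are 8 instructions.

Step 1: [-3]
Step 2: [-3, 8]
Step 3: [-3, 8, -1]
Step 4: [-3, 8, -1, -3]
Step 5: [-3, 8, -1, -3, -1]
Step 6: [-3, 8, -1, -3, -1, 20]
Step 7: [-3, 8, -1, -3, -1, 20, -8]
Step 8: [-3, 8, -1, -3, -1, -3]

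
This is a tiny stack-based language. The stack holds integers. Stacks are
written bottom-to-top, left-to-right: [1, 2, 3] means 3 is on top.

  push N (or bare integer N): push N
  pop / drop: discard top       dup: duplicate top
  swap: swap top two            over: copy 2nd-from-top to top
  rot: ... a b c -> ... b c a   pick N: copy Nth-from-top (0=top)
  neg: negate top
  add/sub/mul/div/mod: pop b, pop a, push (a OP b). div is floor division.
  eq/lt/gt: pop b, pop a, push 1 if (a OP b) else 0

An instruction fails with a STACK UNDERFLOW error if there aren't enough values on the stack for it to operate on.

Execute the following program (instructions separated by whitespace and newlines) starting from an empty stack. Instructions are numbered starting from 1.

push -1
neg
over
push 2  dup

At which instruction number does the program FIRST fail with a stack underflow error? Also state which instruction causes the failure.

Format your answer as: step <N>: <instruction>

Step 1 ('push -1'): stack = [-1], depth = 1
Step 2 ('neg'): stack = [1], depth = 1
Step 3 ('over'): needs 2 value(s) but depth is 1 — STACK UNDERFLOW

Answer: step 3: over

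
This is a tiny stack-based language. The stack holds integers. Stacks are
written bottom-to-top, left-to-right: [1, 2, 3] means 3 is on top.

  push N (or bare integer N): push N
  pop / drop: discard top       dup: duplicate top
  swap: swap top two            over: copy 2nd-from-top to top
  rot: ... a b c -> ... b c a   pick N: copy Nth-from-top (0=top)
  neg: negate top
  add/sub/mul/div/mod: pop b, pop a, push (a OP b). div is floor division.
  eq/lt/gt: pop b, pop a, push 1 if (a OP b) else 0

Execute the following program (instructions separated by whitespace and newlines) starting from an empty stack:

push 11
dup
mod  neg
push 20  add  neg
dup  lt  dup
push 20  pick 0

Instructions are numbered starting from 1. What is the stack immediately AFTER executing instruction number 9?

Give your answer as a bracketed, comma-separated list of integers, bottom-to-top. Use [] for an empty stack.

Step 1 ('push 11'): [11]
Step 2 ('dup'): [11, 11]
Step 3 ('mod'): [0]
Step 4 ('neg'): [0]
Step 5 ('push 20'): [0, 20]
Step 6 ('add'): [20]
Step 7 ('neg'): [-20]
Step 8 ('dup'): [-20, -20]
Step 9 ('lt'): [0]

Answer: [0]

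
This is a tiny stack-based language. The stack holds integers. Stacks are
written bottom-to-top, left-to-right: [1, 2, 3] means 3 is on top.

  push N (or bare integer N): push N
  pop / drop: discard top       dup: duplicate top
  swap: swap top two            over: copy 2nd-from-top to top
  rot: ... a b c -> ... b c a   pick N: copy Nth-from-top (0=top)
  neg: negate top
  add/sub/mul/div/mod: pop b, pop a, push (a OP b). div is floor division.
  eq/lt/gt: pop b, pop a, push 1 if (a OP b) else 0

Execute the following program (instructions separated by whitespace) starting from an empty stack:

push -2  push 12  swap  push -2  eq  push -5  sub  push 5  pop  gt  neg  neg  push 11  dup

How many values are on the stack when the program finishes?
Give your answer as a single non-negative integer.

After 'push -2': stack = [-2] (depth 1)
After 'push 12': stack = [-2, 12] (depth 2)
After 'swap': stack = [12, -2] (depth 2)
After 'push -2': stack = [12, -2, -2] (depth 3)
After 'eq': stack = [12, 1] (depth 2)
After 'push -5': stack = [12, 1, -5] (depth 3)
After 'sub': stack = [12, 6] (depth 2)
After 'push 5': stack = [12, 6, 5] (depth 3)
After 'pop': stack = [12, 6] (depth 2)
After 'gt': stack = [1] (depth 1)
After 'neg': stack = [-1] (depth 1)
After 'neg': stack = [1] (depth 1)
After 'push 11': stack = [1, 11] (depth 2)
After 'dup': stack = [1, 11, 11] (depth 3)

Answer: 3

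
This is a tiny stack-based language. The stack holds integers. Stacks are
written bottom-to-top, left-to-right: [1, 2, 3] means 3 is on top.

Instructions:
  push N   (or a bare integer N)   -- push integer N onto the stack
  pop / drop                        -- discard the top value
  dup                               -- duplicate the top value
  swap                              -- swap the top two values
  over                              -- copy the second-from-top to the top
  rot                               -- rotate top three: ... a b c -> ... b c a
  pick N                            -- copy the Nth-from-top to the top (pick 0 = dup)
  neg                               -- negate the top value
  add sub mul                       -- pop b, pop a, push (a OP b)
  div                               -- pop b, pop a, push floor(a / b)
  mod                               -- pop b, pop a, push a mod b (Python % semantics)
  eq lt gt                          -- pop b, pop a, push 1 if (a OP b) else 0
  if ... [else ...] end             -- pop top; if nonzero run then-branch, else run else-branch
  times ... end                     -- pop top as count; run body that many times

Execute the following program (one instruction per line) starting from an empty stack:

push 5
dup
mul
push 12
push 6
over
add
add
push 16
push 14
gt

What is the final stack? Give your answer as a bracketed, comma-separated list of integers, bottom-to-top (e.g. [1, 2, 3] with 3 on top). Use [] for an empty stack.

Answer: [25, 30, 1]

Derivation:
After 'push 5': [5]
After 'dup': [5, 5]
After 'mul': [25]
After 'push 12': [25, 12]
After 'push 6': [25, 12, 6]
After 'over': [25, 12, 6, 12]
After 'add': [25, 12, 18]
After 'add': [25, 30]
After 'push 16': [25, 30, 16]
After 'push 14': [25, 30, 16, 14]
After 'gt': [25, 30, 1]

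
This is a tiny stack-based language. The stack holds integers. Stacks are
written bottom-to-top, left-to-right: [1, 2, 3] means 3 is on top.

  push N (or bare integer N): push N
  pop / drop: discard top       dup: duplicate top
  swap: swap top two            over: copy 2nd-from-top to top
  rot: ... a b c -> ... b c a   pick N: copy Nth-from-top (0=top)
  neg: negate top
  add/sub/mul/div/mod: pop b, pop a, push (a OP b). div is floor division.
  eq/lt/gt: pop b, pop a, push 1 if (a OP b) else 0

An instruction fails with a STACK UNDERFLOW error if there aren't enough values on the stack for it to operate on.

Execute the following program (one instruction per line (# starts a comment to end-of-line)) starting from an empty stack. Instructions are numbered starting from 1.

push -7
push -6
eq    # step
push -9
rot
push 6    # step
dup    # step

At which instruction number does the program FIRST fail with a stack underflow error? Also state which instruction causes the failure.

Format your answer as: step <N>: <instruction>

Step 1 ('push -7'): stack = [-7], depth = 1
Step 2 ('push -6'): stack = [-7, -6], depth = 2
Step 3 ('eq'): stack = [0], depth = 1
Step 4 ('push -9'): stack = [0, -9], depth = 2
Step 5 ('rot'): needs 3 value(s) but depth is 2 — STACK UNDERFLOW

Answer: step 5: rot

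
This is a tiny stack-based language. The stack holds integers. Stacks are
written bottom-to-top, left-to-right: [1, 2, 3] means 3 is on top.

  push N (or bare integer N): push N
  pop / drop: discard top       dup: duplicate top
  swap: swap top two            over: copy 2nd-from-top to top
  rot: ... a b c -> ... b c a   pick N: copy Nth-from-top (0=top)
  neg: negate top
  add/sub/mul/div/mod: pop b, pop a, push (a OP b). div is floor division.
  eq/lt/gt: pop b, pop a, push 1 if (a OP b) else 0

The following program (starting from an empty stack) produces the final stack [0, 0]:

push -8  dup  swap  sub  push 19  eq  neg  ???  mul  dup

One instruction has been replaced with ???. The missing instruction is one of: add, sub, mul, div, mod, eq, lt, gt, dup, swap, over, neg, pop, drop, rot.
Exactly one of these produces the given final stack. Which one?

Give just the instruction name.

Answer: dup

Derivation:
Stack before ???: [0]
Stack after ???:  [0, 0]
The instruction that transforms [0] -> [0, 0] is: dup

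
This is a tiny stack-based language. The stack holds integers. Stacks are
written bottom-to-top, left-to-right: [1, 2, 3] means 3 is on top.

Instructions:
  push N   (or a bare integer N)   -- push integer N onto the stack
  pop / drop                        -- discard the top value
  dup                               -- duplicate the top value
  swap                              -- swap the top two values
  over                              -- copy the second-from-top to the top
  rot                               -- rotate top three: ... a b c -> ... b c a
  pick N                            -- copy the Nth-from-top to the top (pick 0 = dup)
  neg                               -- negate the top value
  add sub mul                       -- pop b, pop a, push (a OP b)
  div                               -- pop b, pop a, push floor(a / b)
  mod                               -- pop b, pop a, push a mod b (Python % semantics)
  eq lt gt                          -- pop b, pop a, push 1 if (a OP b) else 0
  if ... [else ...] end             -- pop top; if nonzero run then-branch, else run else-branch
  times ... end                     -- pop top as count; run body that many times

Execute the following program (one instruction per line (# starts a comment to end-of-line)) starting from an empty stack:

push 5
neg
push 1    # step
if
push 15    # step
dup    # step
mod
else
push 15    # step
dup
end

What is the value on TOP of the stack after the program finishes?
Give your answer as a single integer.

Answer: 0

Derivation:
After 'push 5': [5]
After 'neg': [-5]
After 'push 1': [-5, 1]
After 'if': [-5]
After 'push 15': [-5, 15]
After 'dup': [-5, 15, 15]
After 'mod': [-5, 0]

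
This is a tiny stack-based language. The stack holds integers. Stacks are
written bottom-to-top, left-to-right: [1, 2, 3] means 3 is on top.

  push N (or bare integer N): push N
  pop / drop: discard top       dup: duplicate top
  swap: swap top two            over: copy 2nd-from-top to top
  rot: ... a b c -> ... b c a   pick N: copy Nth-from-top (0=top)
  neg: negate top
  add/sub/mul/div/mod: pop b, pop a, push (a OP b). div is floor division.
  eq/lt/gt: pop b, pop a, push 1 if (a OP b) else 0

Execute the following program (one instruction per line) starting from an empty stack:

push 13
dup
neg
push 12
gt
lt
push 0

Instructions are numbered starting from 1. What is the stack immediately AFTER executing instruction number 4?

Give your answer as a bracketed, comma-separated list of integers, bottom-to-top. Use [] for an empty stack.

Step 1 ('push 13'): [13]
Step 2 ('dup'): [13, 13]
Step 3 ('neg'): [13, -13]
Step 4 ('push 12'): [13, -13, 12]

Answer: [13, -13, 12]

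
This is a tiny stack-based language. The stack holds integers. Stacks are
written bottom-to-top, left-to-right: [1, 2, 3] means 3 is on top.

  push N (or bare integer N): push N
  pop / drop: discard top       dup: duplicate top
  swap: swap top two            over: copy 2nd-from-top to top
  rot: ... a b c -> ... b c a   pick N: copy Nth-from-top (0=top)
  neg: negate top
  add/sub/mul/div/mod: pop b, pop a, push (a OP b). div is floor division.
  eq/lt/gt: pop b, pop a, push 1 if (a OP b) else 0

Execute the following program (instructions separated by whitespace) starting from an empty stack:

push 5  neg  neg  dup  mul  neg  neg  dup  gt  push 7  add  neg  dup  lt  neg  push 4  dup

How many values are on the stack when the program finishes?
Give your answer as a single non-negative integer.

After 'push 5': stack = [5] (depth 1)
After 'neg': stack = [-5] (depth 1)
After 'neg': stack = [5] (depth 1)
After 'dup': stack = [5, 5] (depth 2)
After 'mul': stack = [25] (depth 1)
After 'neg': stack = [-25] (depth 1)
After 'neg': stack = [25] (depth 1)
After 'dup': stack = [25, 25] (depth 2)
After 'gt': stack = [0] (depth 1)
After 'push 7': stack = [0, 7] (depth 2)
After 'add': stack = [7] (depth 1)
After 'neg': stack = [-7] (depth 1)
After 'dup': stack = [-7, -7] (depth 2)
After 'lt': stack = [0] (depth 1)
After 'neg': stack = [0] (depth 1)
After 'push 4': stack = [0, 4] (depth 2)
After 'dup': stack = [0, 4, 4] (depth 3)

Answer: 3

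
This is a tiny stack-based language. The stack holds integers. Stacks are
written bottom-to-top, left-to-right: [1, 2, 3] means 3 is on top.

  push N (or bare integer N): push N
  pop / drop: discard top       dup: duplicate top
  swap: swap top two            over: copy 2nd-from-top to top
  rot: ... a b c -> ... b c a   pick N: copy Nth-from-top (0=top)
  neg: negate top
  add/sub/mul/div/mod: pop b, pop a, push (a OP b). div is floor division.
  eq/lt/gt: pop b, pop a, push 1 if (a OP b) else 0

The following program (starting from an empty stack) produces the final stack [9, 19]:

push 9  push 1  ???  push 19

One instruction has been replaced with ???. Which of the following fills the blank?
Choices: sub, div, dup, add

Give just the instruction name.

Stack before ???: [9, 1]
Stack after ???:  [9]
Checking each choice:
  sub: produces [8, 19]
  div: MATCH
  dup: produces [9, 1, 1, 19]
  add: produces [10, 19]


Answer: div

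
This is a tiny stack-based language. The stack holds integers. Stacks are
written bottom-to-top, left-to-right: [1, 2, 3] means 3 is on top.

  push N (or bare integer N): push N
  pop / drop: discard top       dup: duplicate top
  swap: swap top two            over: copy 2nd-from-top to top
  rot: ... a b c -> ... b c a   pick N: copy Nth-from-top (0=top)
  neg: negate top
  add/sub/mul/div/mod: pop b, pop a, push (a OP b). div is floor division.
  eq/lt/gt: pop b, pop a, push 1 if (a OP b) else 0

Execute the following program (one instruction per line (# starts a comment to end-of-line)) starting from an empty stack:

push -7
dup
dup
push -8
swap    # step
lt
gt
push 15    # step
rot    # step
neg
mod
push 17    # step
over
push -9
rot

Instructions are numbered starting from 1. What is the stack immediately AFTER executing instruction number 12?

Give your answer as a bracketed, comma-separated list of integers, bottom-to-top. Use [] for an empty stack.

Step 1 ('push -7'): [-7]
Step 2 ('dup'): [-7, -7]
Step 3 ('dup'): [-7, -7, -7]
Step 4 ('push -8'): [-7, -7, -7, -8]
Step 5 ('swap'): [-7, -7, -8, -7]
Step 6 ('lt'): [-7, -7, 1]
Step 7 ('gt'): [-7, 0]
Step 8 ('push 15'): [-7, 0, 15]
Step 9 ('rot'): [0, 15, -7]
Step 10 ('neg'): [0, 15, 7]
Step 11 ('mod'): [0, 1]
Step 12 ('push 17'): [0, 1, 17]

Answer: [0, 1, 17]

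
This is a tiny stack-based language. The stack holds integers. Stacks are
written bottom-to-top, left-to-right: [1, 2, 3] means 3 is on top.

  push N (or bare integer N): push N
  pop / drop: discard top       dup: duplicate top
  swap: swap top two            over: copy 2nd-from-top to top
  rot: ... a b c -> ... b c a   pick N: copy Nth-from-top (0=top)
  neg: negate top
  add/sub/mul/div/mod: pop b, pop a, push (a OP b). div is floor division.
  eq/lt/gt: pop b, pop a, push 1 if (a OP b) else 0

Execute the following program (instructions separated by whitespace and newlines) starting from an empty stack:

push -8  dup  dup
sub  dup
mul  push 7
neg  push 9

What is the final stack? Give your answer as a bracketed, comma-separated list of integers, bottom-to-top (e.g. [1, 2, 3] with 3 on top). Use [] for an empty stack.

Answer: [-8, 0, -7, 9]

Derivation:
After 'push -8': [-8]
After 'dup': [-8, -8]
After 'dup': [-8, -8, -8]
After 'sub': [-8, 0]
After 'dup': [-8, 0, 0]
After 'mul': [-8, 0]
After 'push 7': [-8, 0, 7]
After 'neg': [-8, 0, -7]
After 'push 9': [-8, 0, -7, 9]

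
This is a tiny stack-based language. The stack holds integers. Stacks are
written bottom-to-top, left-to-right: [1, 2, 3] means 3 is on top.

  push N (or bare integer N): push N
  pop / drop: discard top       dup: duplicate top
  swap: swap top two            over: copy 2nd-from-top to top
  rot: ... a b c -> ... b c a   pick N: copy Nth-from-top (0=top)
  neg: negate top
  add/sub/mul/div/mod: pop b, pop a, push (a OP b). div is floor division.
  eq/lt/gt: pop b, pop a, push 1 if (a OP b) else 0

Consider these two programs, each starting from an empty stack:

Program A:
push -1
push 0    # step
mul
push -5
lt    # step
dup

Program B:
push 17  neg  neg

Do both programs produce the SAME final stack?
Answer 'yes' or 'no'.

Answer: no

Derivation:
Program A trace:
  After 'push -1': [-1]
  After 'push 0': [-1, 0]
  After 'mul': [0]
  After 'push -5': [0, -5]
  After 'lt': [0]
  After 'dup': [0, 0]
Program A final stack: [0, 0]

Program B trace:
  After 'push 17': [17]
  After 'neg': [-17]
  After 'neg': [17]
Program B final stack: [17]
Same: no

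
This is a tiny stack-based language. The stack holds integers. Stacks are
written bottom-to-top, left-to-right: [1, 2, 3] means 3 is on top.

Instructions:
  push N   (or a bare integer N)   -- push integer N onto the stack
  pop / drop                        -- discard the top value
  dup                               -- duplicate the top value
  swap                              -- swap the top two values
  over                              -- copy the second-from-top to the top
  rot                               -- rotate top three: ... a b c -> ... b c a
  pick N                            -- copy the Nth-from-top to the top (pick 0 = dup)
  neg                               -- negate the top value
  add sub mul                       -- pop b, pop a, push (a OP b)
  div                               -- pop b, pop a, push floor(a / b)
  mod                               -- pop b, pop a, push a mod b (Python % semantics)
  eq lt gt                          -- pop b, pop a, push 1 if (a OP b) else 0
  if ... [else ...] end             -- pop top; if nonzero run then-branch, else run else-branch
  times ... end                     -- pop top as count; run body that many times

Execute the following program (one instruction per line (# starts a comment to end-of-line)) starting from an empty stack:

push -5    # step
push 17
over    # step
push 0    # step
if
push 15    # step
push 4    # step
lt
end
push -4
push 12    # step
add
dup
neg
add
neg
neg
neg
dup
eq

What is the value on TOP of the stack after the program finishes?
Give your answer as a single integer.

Answer: 1

Derivation:
After 'push -5': [-5]
After 'push 17': [-5, 17]
After 'over': [-5, 17, -5]
After 'push 0': [-5, 17, -5, 0]
After 'if': [-5, 17, -5]
After 'push -4': [-5, 17, -5, -4]
After 'push 12': [-5, 17, -5, -4, 12]
After 'add': [-5, 17, -5, 8]
After 'dup': [-5, 17, -5, 8, 8]
After 'neg': [-5, 17, -5, 8, -8]
After 'add': [-5, 17, -5, 0]
After 'neg': [-5, 17, -5, 0]
After 'neg': [-5, 17, -5, 0]
After 'neg': [-5, 17, -5, 0]
After 'dup': [-5, 17, -5, 0, 0]
After 'eq': [-5, 17, -5, 1]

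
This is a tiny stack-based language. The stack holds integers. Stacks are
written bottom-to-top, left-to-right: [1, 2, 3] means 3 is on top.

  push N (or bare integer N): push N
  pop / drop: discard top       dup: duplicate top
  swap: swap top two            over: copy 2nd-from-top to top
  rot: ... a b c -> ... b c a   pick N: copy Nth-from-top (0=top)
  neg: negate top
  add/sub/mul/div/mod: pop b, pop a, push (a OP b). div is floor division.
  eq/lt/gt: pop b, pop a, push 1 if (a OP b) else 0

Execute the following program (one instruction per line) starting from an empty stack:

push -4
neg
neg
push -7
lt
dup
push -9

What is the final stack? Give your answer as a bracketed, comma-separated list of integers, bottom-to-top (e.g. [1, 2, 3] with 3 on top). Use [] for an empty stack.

Answer: [0, 0, -9]

Derivation:
After 'push -4': [-4]
After 'neg': [4]
After 'neg': [-4]
After 'push -7': [-4, -7]
After 'lt': [0]
After 'dup': [0, 0]
After 'push -9': [0, 0, -9]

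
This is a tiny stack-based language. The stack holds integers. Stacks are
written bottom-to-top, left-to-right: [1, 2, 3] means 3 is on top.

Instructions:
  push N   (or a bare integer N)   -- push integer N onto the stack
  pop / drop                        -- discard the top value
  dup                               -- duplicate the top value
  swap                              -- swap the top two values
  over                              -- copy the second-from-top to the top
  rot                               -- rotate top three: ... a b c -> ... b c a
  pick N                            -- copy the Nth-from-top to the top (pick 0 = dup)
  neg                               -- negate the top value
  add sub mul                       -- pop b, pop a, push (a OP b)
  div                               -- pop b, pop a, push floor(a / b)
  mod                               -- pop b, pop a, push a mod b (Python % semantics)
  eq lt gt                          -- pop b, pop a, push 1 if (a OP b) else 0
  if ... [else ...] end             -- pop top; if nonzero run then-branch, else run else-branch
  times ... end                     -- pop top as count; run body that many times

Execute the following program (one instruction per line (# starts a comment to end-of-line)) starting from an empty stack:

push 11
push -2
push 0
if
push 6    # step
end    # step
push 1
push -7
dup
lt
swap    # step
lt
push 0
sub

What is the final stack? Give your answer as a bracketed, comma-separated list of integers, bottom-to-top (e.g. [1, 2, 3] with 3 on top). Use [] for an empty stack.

Answer: [11, -2, 1]

Derivation:
After 'push 11': [11]
After 'push -2': [11, -2]
After 'push 0': [11, -2, 0]
After 'if': [11, -2]
After 'push 1': [11, -2, 1]
After 'push -7': [11, -2, 1, -7]
After 'dup': [11, -2, 1, -7, -7]
After 'lt': [11, -2, 1, 0]
After 'swap': [11, -2, 0, 1]
After 'lt': [11, -2, 1]
After 'push 0': [11, -2, 1, 0]
After 'sub': [11, -2, 1]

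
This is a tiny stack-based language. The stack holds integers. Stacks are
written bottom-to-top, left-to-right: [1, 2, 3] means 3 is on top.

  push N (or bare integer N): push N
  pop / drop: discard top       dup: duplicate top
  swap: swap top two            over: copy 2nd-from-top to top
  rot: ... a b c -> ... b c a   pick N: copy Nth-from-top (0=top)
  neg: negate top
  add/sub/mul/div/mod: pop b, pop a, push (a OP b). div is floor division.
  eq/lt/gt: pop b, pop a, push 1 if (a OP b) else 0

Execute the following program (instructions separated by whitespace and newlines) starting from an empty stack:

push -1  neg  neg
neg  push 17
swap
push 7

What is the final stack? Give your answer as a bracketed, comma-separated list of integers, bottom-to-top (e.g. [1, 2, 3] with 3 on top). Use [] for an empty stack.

Answer: [17, 1, 7]

Derivation:
After 'push -1': [-1]
After 'neg': [1]
After 'neg': [-1]
After 'neg': [1]
After 'push 17': [1, 17]
After 'swap': [17, 1]
After 'push 7': [17, 1, 7]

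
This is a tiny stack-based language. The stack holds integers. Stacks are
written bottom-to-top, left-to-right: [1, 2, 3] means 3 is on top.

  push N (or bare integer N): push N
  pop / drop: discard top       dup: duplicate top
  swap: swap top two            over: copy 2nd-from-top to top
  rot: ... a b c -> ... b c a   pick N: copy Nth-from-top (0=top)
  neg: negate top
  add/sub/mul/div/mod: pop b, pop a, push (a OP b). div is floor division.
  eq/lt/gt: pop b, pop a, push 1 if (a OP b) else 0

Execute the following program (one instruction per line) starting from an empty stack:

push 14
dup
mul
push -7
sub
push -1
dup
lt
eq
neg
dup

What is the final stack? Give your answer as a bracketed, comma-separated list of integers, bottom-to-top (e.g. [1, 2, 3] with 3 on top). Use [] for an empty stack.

After 'push 14': [14]
After 'dup': [14, 14]
After 'mul': [196]
After 'push -7': [196, -7]
After 'sub': [203]
After 'push -1': [203, -1]
After 'dup': [203, -1, -1]
After 'lt': [203, 0]
After 'eq': [0]
After 'neg': [0]
After 'dup': [0, 0]

Answer: [0, 0]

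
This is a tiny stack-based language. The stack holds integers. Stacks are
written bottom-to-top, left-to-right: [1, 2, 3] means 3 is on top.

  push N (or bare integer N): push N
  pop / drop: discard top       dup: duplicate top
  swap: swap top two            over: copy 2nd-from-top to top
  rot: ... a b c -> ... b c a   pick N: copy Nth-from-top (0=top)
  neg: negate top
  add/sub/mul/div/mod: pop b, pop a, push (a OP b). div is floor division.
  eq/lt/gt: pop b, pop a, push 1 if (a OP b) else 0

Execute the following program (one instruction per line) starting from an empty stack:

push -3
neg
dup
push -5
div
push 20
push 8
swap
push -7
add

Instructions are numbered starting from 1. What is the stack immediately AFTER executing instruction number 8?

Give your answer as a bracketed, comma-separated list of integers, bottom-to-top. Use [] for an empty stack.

Answer: [3, -1, 8, 20]

Derivation:
Step 1 ('push -3'): [-3]
Step 2 ('neg'): [3]
Step 3 ('dup'): [3, 3]
Step 4 ('push -5'): [3, 3, -5]
Step 5 ('div'): [3, -1]
Step 6 ('push 20'): [3, -1, 20]
Step 7 ('push 8'): [3, -1, 20, 8]
Step 8 ('swap'): [3, -1, 8, 20]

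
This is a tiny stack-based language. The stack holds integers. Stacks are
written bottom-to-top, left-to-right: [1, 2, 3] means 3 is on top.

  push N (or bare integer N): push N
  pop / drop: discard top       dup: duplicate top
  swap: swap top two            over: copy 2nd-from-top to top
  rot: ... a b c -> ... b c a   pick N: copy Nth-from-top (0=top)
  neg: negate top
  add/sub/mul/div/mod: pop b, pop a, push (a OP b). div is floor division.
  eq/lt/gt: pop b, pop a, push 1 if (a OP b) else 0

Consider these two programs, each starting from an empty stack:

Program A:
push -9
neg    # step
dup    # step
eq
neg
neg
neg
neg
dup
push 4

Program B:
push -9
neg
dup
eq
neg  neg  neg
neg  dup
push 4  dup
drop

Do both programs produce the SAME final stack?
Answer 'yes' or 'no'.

Answer: yes

Derivation:
Program A trace:
  After 'push -9': [-9]
  After 'neg': [9]
  After 'dup': [9, 9]
  After 'eq': [1]
  After 'neg': [-1]
  After 'neg': [1]
  After 'neg': [-1]
  After 'neg': [1]
  After 'dup': [1, 1]
  After 'push 4': [1, 1, 4]
Program A final stack: [1, 1, 4]

Program B trace:
  After 'push -9': [-9]
  After 'neg': [9]
  After 'dup': [9, 9]
  After 'eq': [1]
  After 'neg': [-1]
  After 'neg': [1]
  After 'neg': [-1]
  After 'neg': [1]
  After 'dup': [1, 1]
  After 'push 4': [1, 1, 4]
  After 'dup': [1, 1, 4, 4]
  After 'drop': [1, 1, 4]
Program B final stack: [1, 1, 4]
Same: yes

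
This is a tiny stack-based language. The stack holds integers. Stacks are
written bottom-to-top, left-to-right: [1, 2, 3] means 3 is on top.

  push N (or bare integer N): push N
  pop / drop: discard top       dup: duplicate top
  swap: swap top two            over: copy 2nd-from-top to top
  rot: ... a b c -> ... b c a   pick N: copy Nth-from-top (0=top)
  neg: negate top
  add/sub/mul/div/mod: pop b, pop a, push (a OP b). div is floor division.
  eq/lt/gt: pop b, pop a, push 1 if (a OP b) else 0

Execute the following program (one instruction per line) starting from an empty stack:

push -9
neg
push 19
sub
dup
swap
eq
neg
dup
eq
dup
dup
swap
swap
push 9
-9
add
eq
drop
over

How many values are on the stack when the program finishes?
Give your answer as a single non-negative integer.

Answer: 3

Derivation:
After 'push -9': stack = [-9] (depth 1)
After 'neg': stack = [9] (depth 1)
After 'push 19': stack = [9, 19] (depth 2)
After 'sub': stack = [-10] (depth 1)
After 'dup': stack = [-10, -10] (depth 2)
After 'swap': stack = [-10, -10] (depth 2)
After 'eq': stack = [1] (depth 1)
After 'neg': stack = [-1] (depth 1)
After 'dup': stack = [-1, -1] (depth 2)
After 'eq': stack = [1] (depth 1)
After 'dup': stack = [1, 1] (depth 2)
After 'dup': stack = [1, 1, 1] (depth 3)
After 'swap': stack = [1, 1, 1] (depth 3)
After 'swap': stack = [1, 1, 1] (depth 3)
After 'push 9': stack = [1, 1, 1, 9] (depth 4)
After 'push -9': stack = [1, 1, 1, 9, -9] (depth 5)
After 'add': stack = [1, 1, 1, 0] (depth 4)
After 'eq': stack = [1, 1, 0] (depth 3)
After 'drop': stack = [1, 1] (depth 2)
After 'over': stack = [1, 1, 1] (depth 3)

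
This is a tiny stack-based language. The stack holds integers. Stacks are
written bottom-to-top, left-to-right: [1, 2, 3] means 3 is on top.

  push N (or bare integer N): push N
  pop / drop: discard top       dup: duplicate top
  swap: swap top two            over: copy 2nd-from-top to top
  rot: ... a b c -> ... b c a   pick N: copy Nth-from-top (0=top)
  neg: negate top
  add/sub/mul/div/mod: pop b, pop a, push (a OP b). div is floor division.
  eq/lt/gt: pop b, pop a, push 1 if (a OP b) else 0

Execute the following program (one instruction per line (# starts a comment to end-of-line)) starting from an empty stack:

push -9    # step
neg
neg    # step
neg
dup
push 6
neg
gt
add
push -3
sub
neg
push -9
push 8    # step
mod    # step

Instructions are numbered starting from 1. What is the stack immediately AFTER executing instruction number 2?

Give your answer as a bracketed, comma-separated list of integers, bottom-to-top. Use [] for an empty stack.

Step 1 ('push -9'): [-9]
Step 2 ('neg'): [9]

Answer: [9]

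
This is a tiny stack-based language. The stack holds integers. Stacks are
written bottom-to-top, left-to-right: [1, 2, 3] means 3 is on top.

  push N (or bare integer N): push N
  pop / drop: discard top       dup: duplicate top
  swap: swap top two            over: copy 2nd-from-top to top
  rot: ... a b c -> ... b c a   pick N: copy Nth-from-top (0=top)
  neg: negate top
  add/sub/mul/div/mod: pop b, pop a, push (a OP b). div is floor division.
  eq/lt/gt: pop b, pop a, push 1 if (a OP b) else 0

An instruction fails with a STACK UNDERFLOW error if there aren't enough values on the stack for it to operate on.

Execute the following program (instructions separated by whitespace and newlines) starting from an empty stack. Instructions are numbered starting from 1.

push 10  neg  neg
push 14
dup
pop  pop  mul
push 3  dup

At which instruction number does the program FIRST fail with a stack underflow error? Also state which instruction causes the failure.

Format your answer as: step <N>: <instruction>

Step 1 ('push 10'): stack = [10], depth = 1
Step 2 ('neg'): stack = [-10], depth = 1
Step 3 ('neg'): stack = [10], depth = 1
Step 4 ('push 14'): stack = [10, 14], depth = 2
Step 5 ('dup'): stack = [10, 14, 14], depth = 3
Step 6 ('pop'): stack = [10, 14], depth = 2
Step 7 ('pop'): stack = [10], depth = 1
Step 8 ('mul'): needs 2 value(s) but depth is 1 — STACK UNDERFLOW

Answer: step 8: mul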